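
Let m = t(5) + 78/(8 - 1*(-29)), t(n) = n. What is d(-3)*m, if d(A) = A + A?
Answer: -1578/37 ≈ -42.649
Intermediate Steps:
d(A) = 2*A
m = 263/37 (m = 5 + 78/(8 - 1*(-29)) = 5 + 78/(8 + 29) = 5 + 78/37 = 263/37 ≈ 7.1081)
d(-3)*m = (2*(-3))*(263/37) = -6*263/37 = -1578/37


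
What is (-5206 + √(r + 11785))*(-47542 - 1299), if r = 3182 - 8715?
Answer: 254266246 - 97682*√1563 ≈ 2.5040e+8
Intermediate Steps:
r = -5533
(-5206 + √(r + 11785))*(-47542 - 1299) = (-5206 + √(-5533 + 11785))*(-47542 - 1299) = (-5206 + √6252)*(-48841) = (-5206 + 2*√1563)*(-48841) = 254266246 - 97682*√1563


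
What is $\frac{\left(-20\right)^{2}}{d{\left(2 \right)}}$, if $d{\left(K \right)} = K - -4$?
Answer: $\frac{200}{3} \approx 66.667$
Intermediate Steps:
$d{\left(K \right)} = 4 + K$ ($d{\left(K \right)} = K + 4 = 4 + K$)
$\frac{\left(-20\right)^{2}}{d{\left(2 \right)}} = \frac{\left(-20\right)^{2}}{4 + 2} = \frac{400}{6} = 400 \cdot \frac{1}{6} = \frac{200}{3}$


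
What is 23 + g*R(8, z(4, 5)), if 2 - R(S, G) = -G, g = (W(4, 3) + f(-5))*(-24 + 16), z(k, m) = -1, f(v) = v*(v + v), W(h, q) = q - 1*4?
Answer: -369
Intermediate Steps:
W(h, q) = -4 + q (W(h, q) = q - 4 = -4 + q)
f(v) = 2*v**2 (f(v) = v*(2*v) = 2*v**2)
g = -392 (g = ((-4 + 3) + 2*(-5)**2)*(-24 + 16) = (-1 + 2*25)*(-8) = (-1 + 50)*(-8) = 49*(-8) = -392)
R(S, G) = 2 + G (R(S, G) = 2 - (-1)*G = 2 + G)
23 + g*R(8, z(4, 5)) = 23 - 392*(2 - 1) = 23 - 392*1 = 23 - 392 = -369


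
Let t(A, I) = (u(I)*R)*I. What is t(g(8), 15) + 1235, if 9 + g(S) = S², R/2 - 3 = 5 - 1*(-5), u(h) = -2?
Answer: 455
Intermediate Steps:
R = 26 (R = 6 + 2*(5 - 1*(-5)) = 6 + 2*(5 + 5) = 6 + 2*10 = 6 + 20 = 26)
g(S) = -9 + S²
t(A, I) = -52*I (t(A, I) = (-2*26)*I = -52*I)
t(g(8), 15) + 1235 = -52*15 + 1235 = -780 + 1235 = 455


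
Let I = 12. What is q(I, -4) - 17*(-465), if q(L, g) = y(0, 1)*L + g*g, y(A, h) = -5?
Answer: 7861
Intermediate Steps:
q(L, g) = g² - 5*L (q(L, g) = -5*L + g*g = -5*L + g² = g² - 5*L)
q(I, -4) - 17*(-465) = ((-4)² - 5*12) - 17*(-465) = (16 - 60) + 7905 = -44 + 7905 = 7861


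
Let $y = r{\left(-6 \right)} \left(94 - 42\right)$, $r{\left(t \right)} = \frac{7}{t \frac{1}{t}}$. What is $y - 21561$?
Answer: $-21197$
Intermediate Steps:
$r{\left(t \right)} = 7$ ($r{\left(t \right)} = \frac{7}{1} = 7 \cdot 1 = 7$)
$y = 364$ ($y = 7 \left(94 - 42\right) = 7 \cdot 52 = 364$)
$y - 21561 = 364 - 21561 = -21197$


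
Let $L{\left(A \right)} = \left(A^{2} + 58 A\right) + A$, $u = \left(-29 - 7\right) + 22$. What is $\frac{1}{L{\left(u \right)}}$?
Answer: $- \frac{1}{630} \approx -0.0015873$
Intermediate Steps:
$u = -14$ ($u = -36 + 22 = -14$)
$L{\left(A \right)} = A^{2} + 59 A$
$\frac{1}{L{\left(u \right)}} = \frac{1}{\left(-14\right) \left(59 - 14\right)} = \frac{1}{\left(-14\right) 45} = \frac{1}{-630} = - \frac{1}{630}$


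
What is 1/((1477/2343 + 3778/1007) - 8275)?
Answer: -2359401/19513704082 ≈ -0.00012091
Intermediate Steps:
1/((1477/2343 + 3778/1007) - 8275) = 1/(10339193/2359401 - 8275) = 1/(-19513704082/2359401) = -2359401/19513704082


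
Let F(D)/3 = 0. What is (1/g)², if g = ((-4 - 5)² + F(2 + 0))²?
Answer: 1/43046721 ≈ 2.3231e-8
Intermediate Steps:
F(D) = 0 (F(D) = 3*0 = 0)
g = 6561 (g = ((-4 - 5)² + 0)² = ((-9)² + 0)² = (81 + 0)² = 81² = 6561)
(1/g)² = (1/6561)² = 1/43046721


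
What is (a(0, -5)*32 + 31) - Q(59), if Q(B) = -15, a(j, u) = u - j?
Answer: -114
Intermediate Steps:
(a(0, -5)*32 + 31) - Q(59) = ((-5 - 1*0)*32 + 31) - 1*(-15) = ((-5 + 0)*32 + 31) + 15 = (-5*32 + 31) + 15 = (-160 + 31) + 15 = -129 + 15 = -114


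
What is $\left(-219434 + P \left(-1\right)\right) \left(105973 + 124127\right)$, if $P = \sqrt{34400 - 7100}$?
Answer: $-50491763400 - 2301000 \sqrt{273} \approx -5.053 \cdot 10^{10}$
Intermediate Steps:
$P = 10 \sqrt{273}$ ($P = \sqrt{27300} = 10 \sqrt{273} \approx 165.23$)
$\left(-219434 + P \left(-1\right)\right) \left(105973 + 124127\right) = \left(-219434 + 10 \sqrt{273} \left(-1\right)\right) \left(105973 + 124127\right) = \left(-219434 - 10 \sqrt{273}\right) 230100 = -50491763400 - 2301000 \sqrt{273}$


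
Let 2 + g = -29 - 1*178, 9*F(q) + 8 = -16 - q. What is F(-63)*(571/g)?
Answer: -7423/627 ≈ -11.839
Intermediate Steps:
F(q) = -8/3 - q/9 (F(q) = -8/9 + (-16 - q)/9 = -8/9 + (-16/9 - q/9) = -8/3 - q/9)
g = -209 (g = -2 + (-29 - 1*178) = -2 + (-29 - 178) = -2 - 207 = -209)
F(-63)*(571/g) = (-8/3 - ⅑*(-63))*(571/(-209)) = (-8/3 + 7)*(571*(-1/209)) = (13/3)*(-571/209) = -7423/627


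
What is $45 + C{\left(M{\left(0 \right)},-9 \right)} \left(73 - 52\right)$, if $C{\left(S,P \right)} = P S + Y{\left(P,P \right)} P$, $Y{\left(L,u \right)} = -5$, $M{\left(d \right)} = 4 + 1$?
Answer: $45$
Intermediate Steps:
$M{\left(d \right)} = 5$
$C{\left(S,P \right)} = - 5 P + P S$ ($C{\left(S,P \right)} = P S - 5 P = - 5 P + P S$)
$45 + C{\left(M{\left(0 \right)},-9 \right)} \left(73 - 52\right) = 45 + - 9 \left(-5 + 5\right) \left(73 - 52\right) = 45 + \left(-9\right) 0 \left(73 - 52\right) = 45 + 0 \cdot 21 = 45 + 0 = 45$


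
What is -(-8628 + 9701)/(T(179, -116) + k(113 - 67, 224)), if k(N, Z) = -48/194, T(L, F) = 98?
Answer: -104081/9482 ≈ -10.977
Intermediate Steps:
k(N, Z) = -24/97 (k(N, Z) = -48*1/194 = -24/97)
-(-8628 + 9701)/(T(179, -116) + k(113 - 67, 224)) = -(-8628 + 9701)/(98 - 24/97) = -1073/9482/97 = -1073*97/9482 = -1*104081/9482 = -104081/9482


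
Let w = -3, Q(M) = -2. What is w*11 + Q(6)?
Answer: -35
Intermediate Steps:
w*11 + Q(6) = -3*11 - 2 = -33 - 2 = -35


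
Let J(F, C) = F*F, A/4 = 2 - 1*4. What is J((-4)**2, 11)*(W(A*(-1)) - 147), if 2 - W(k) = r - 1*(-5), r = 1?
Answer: -38656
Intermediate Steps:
A = -8 (A = 4*(2 - 1*4) = 4*(2 - 4) = 4*(-2) = -8)
J(F, C) = F**2
W(k) = -4 (W(k) = 2 - (1 - 1*(-5)) = 2 - (1 + 5) = 2 - 1*6 = 2 - 6 = -4)
J((-4)**2, 11)*(W(A*(-1)) - 147) = ((-4)**2)**2*(-4 - 147) = 16**2*(-151) = 256*(-151) = -38656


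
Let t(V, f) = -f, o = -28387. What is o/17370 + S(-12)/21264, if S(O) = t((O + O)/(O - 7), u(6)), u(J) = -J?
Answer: -50293079/30779640 ≈ -1.6340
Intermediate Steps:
S(O) = 6 (S(O) = -(-1)*6 = -1*(-6) = 6)
o/17370 + S(-12)/21264 = -28387/17370 + 6/21264 = -28387*1/17370 + 6*(1/21264) = -28387/17370 + 1/3544 = -50293079/30779640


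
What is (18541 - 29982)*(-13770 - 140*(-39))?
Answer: 95074710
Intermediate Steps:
(18541 - 29982)*(-13770 - 140*(-39)) = -11441*(-13770 + 5460) = -11441*(-8310) = 95074710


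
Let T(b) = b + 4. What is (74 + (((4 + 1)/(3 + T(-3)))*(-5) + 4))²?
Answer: 82369/16 ≈ 5148.1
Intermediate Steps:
T(b) = 4 + b
(74 + (((4 + 1)/(3 + T(-3)))*(-5) + 4))² = (74 + (((4 + 1)/(3 + (4 - 3)))*(-5) + 4))² = (74 + ((5/(3 + 1))*(-5) + 4))² = (74 + ((5/4)*(-5) + 4))² = (74 + (-25/4 + 4))² = (74 - 9/4)² = (287/4)² = 82369/16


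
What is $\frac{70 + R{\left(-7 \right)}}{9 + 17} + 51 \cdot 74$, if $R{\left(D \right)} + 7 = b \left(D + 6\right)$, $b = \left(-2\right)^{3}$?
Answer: $\frac{98195}{26} \approx 3776.7$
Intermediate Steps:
$b = -8$
$R{\left(D \right)} = -55 - 8 D$ ($R{\left(D \right)} = -7 - 8 \left(D + 6\right) = -7 - 8 \left(6 + D\right) = -7 - \left(48 + 8 D\right) = -55 - 8 D$)
$\frac{70 + R{\left(-7 \right)}}{9 + 17} + 51 \cdot 74 = \frac{70 - -1}{9 + 17} + 51 \cdot 74 = \frac{70 + \left(-55 + 56\right)}{26} + 3774 = \left(70 + 1\right) \frac{1}{26} + 3774 = 71 \cdot \frac{1}{26} + 3774 = \frac{71}{26} + 3774 = \frac{98195}{26}$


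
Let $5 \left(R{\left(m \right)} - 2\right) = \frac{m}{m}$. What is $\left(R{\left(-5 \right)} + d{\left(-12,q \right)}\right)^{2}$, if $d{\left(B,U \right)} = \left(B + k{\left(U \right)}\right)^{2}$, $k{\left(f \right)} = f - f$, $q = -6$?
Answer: $\frac{534361}{25} \approx 21374.0$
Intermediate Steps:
$R{\left(m \right)} = \frac{11}{5}$ ($R{\left(m \right)} = 2 + \frac{m \frac{1}{m}}{5} = 2 + \frac{1}{5} \cdot 1 = 2 + \frac{1}{5} = \frac{11}{5}$)
$k{\left(f \right)} = 0$
$d{\left(B,U \right)} = B^{2}$ ($d{\left(B,U \right)} = \left(B + 0\right)^{2} = B^{2}$)
$\left(R{\left(-5 \right)} + d{\left(-12,q \right)}\right)^{2} = \left(\frac{11}{5} + \left(-12\right)^{2}\right)^{2} = \left(\frac{11}{5} + 144\right)^{2} = \left(\frac{731}{5}\right)^{2} = \frac{534361}{25}$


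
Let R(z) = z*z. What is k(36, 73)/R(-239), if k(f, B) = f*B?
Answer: 2628/57121 ≈ 0.046008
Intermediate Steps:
R(z) = z²
k(f, B) = B*f
k(36, 73)/R(-239) = (73*36)/((-239)²) = 2628/57121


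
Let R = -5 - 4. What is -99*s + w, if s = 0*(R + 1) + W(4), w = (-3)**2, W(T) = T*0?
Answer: 9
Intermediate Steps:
W(T) = 0
w = 9
R = -9
s = 0 (s = 0*(-9 + 1) + 0 = 0*(-8) + 0 = 0 + 0 = 0)
-99*s + w = -99*0 + 9 = 0 + 9 = 9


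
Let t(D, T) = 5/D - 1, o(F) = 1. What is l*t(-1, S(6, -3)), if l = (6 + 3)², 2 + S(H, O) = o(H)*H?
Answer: -486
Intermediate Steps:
S(H, O) = -2 + H (S(H, O) = -2 + 1*H = -2 + H)
t(D, T) = -1 + 5/D (t(D, T) = 5/D - 1 = -1 + 5/D)
l = 81 (l = 9² = 81)
l*t(-1, S(6, -3)) = 81*((5 - 1*(-1))/(-1)) = 81*(-(5 + 1)) = 81*(-1*6) = 81*(-6) = -486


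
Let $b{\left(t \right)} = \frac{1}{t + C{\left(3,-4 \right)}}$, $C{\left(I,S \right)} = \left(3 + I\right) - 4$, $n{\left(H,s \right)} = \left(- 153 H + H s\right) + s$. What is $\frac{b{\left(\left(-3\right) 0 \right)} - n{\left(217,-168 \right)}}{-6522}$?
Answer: $- \frac{139651}{13044} \approx -10.706$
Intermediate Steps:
$n{\left(H,s \right)} = s - 153 H + H s$
$C{\left(I,S \right)} = -1 + I$
$b{\left(t \right)} = \frac{1}{2 + t}$ ($b{\left(t \right)} = \frac{1}{t + \left(-1 + 3\right)} = \frac{1}{t + 2} = \frac{1}{2 + t}$)
$\frac{b{\left(\left(-3\right) 0 \right)} - n{\left(217,-168 \right)}}{-6522} = \frac{\frac{1}{2 - 0} - \left(-168 - 33201 + 217 \left(-168\right)\right)}{-6522} = \left(\frac{1}{2 + 0} - \left(-168 - 33201 - 36456\right)\right) \left(- \frac{1}{6522}\right) = \left(\frac{1}{2} - -69825\right) \left(- \frac{1}{6522}\right) = \left(\frac{1}{2} + 69825\right) \left(- \frac{1}{6522}\right) = \frac{139651}{2} \left(- \frac{1}{6522}\right) = - \frac{139651}{13044}$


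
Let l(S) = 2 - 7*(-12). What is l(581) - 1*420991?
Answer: -420905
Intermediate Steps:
l(S) = 86 (l(S) = 2 + 84 = 86)
l(581) - 1*420991 = 86 - 1*420991 = 86 - 420991 = -420905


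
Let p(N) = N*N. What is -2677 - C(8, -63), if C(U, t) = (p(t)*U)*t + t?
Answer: 1997762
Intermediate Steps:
p(N) = N**2
C(U, t) = t + U*t**3 (C(U, t) = (t**2*U)*t + t = (U*t**2)*t + t = U*t**3 + t = t + U*t**3)
-2677 - C(8, -63) = -2677 - (-63 + 8*(-63)**3) = -2677 - (-63 + 8*(-250047)) = -2677 - (-63 - 2000376) = -2677 - 1*(-2000439) = -2677 + 2000439 = 1997762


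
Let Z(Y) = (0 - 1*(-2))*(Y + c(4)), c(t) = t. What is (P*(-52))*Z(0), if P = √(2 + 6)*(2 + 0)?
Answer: -1664*√2 ≈ -2353.3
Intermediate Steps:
Z(Y) = 8 + 2*Y (Z(Y) = (0 - 1*(-2))*(Y + 4) = (0 + 2)*(4 + Y) = 2*(4 + Y) = 8 + 2*Y)
P = 4*√2 (P = √8*2 = (2*√2)*2 = 4*√2 ≈ 5.6569)
(P*(-52))*Z(0) = ((4*√2)*(-52))*(8 + 2*0) = (-208*√2)*(8 + 0) = -208*√2*8 = -1664*√2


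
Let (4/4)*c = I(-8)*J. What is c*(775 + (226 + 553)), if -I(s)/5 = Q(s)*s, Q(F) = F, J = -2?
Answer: 994560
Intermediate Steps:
I(s) = -5*s² (I(s) = -5*s*s = -5*s²)
c = 640 (c = -5*(-8)²*(-2) = -5*64*(-2) = -320*(-2) = 640)
c*(775 + (226 + 553)) = 640*(775 + (226 + 553)) = 640*(775 + 779) = 640*1554 = 994560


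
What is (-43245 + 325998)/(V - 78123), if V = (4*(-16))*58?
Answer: -282753/81835 ≈ -3.4552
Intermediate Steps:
V = -3712 (V = -64*58 = -3712)
(-43245 + 325998)/(V - 78123) = (-43245 + 325998)/(-3712 - 78123) = 282753/(-81835) = 282753*(-1/81835) = -282753/81835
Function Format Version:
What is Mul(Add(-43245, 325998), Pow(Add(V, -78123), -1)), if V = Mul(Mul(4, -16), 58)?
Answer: Rational(-282753, 81835) ≈ -3.4552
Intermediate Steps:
V = -3712 (V = Mul(-64, 58) = -3712)
Mul(Add(-43245, 325998), Pow(Add(V, -78123), -1)) = Mul(Add(-43245, 325998), Pow(Add(-3712, -78123), -1)) = Mul(282753, Pow(-81835, -1)) = Mul(282753, Rational(-1, 81835)) = Rational(-282753, 81835)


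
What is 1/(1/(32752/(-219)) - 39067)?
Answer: -32752/1279522603 ≈ -2.5597e-5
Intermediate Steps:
1/(1/(32752/(-219)) - 39067) = 1/(1/(32752*(-1/219)) - 39067) = 1/(1/(-32752/219) - 39067) = 1/(-219/32752 - 39067) = 1/(-1279522603/32752) = -32752/1279522603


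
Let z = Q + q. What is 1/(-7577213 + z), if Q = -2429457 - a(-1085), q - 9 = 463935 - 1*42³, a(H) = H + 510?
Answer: -1/9616239 ≈ -1.0399e-7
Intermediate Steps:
a(H) = 510 + H
q = 389856 (q = 9 + (463935 - 1*42³) = 9 + (463935 - 1*74088) = 9 + (463935 - 74088) = 9 + 389847 = 389856)
Q = -2428882 (Q = -2429457 - (510 - 1085) = -2429457 - 1*(-575) = -2429457 + 575 = -2428882)
z = -2039026 (z = -2428882 + 389856 = -2039026)
1/(-7577213 + z) = 1/(-7577213 - 2039026) = 1/(-9616239) = -1/9616239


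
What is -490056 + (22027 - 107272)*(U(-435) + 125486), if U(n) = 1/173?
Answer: -1850675219043/173 ≈ -1.0698e+10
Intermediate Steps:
U(n) = 1/173
-490056 + (22027 - 107272)*(U(-435) + 125486) = -490056 + (22027 - 107272)*(1/173 + 125486) = -490056 - 85245*21709079/173 = -490056 - 1850590439355/173 = -1850675219043/173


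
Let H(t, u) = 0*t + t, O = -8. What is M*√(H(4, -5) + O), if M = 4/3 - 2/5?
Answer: 28*I/15 ≈ 1.8667*I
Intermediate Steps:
M = 14/15 (M = 4*(⅓) - 2*⅕ = 4/3 - ⅖ = 14/15 ≈ 0.93333)
H(t, u) = t (H(t, u) = 0 + t = t)
M*√(H(4, -5) + O) = 14*√(4 - 8)/15 = 14*√(-4)/15 = 14*(2*I)/15 = 28*I/15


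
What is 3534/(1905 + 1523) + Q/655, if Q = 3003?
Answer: 6304527/1122670 ≈ 5.6157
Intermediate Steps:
3534/(1905 + 1523) + Q/655 = 3534/(1905 + 1523) + 3003/655 = 3534/3428 + 3003*(1/655) = 3534*(1/3428) + 3003/655 = 1767/1714 + 3003/655 = 6304527/1122670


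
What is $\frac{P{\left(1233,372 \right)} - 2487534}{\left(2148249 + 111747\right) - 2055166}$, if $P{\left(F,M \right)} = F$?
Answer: $- \frac{2486301}{204830} \approx -12.138$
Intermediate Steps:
$\frac{P{\left(1233,372 \right)} - 2487534}{\left(2148249 + 111747\right) - 2055166} = \frac{1233 - 2487534}{\left(2148249 + 111747\right) - 2055166} = - \frac{2486301}{2259996 - 2055166} = - \frac{2486301}{204830}$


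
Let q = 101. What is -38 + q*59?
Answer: 5921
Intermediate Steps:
-38 + q*59 = -38 + 101*59 = -38 + 5959 = 5921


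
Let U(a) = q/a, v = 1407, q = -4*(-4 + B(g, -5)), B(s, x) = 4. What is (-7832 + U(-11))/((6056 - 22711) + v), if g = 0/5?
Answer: 979/1906 ≈ 0.51364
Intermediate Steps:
g = 0 (g = 0*(1/5) = 0)
q = 0 (q = -4*(-4 + 4) = -4*0 = 0)
U(a) = 0 (U(a) = 0/a = 0)
(-7832 + U(-11))/((6056 - 22711) + v) = (-7832 + 0)/((6056 - 22711) + 1407) = -7832/(-16655 + 1407) = -7832/(-15248) = -7832*(-1/15248) = 979/1906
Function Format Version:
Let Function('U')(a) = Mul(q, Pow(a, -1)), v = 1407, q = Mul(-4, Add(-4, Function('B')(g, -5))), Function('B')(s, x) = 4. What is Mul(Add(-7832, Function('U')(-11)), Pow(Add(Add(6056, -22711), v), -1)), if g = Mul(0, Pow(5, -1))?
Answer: Rational(979, 1906) ≈ 0.51364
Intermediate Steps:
g = 0 (g = Mul(0, Rational(1, 5)) = 0)
q = 0 (q = Mul(-4, Add(-4, 4)) = Mul(-4, 0) = 0)
Function('U')(a) = 0 (Function('U')(a) = Mul(0, Pow(a, -1)) = 0)
Mul(Add(-7832, Function('U')(-11)), Pow(Add(Add(6056, -22711), v), -1)) = Mul(Add(-7832, 0), Pow(Add(Add(6056, -22711), 1407), -1)) = Mul(-7832, Pow(Add(-16655, 1407), -1)) = Mul(-7832, Pow(-15248, -1)) = Mul(-7832, Rational(-1, 15248)) = Rational(979, 1906)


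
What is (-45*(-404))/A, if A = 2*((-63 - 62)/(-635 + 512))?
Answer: 223614/25 ≈ 8944.6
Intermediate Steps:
A = 250/123 (A = 2*(-125/(-123)) = 2*(-125*(-1/123)) = 2*(125/123) = 250/123 ≈ 2.0325)
(-45*(-404))/A = (-45*(-404))/(250/123) = 18180*(123/250) = 223614/25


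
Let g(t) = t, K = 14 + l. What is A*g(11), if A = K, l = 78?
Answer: 1012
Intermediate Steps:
K = 92 (K = 14 + 78 = 92)
A = 92
A*g(11) = 92*11 = 1012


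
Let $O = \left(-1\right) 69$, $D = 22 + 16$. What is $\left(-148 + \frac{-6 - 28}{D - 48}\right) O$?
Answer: $\frac{49887}{5} \approx 9977.4$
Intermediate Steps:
$D = 38$
$O = -69$
$\left(-148 + \frac{-6 - 28}{D - 48}\right) O = \left(-148 + \frac{-6 - 28}{38 - 48}\right) \left(-69\right) = \left(-148 - \frac{34}{-10}\right) \left(-69\right) = \left(-148 - - \frac{17}{5}\right) \left(-69\right) = \left(-148 + \frac{17}{5}\right) \left(-69\right) = \left(- \frac{723}{5}\right) \left(-69\right) = \frac{49887}{5}$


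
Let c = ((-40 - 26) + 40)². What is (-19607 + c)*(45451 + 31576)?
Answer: -1458198137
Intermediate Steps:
c = 676 (c = (-66 + 40)² = (-26)² = 676)
(-19607 + c)*(45451 + 31576) = (-19607 + 676)*(45451 + 31576) = -18931*77027 = -1458198137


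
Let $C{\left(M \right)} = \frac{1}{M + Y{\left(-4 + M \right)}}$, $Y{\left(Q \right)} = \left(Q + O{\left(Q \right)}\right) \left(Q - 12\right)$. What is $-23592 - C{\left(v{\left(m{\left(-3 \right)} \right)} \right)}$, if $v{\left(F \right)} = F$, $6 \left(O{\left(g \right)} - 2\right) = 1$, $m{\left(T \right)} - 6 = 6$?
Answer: $- \frac{2028909}{86} \approx -23592.0$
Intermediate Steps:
$m{\left(T \right)} = 12$ ($m{\left(T \right)} = 6 + 6 = 12$)
$O{\left(g \right)} = \frac{13}{6}$ ($O{\left(g \right)} = 2 + \frac{1}{6} \cdot 1 = 2 + \frac{1}{6} = \frac{13}{6}$)
$Y{\left(Q \right)} = \left(-12 + Q\right) \left(\frac{13}{6} + Q\right)$ ($Y{\left(Q \right)} = \left(Q + \frac{13}{6}\right) \left(Q - 12\right) = \left(\frac{13}{6} + Q\right) \left(-12 + Q\right) = \left(-12 + Q\right) \left(\frac{13}{6} + Q\right)$)
$C{\left(M \right)} = \frac{1}{\frac{40}{3} + \left(-4 + M\right)^{2} - \frac{53 M}{6}}$ ($C{\left(M \right)} = \frac{1}{M - \left(26 - \left(-4 + M\right)^{2} + \frac{59 \left(-4 + M\right)}{6}\right)} = \frac{1}{M - \left(- \frac{40}{3} - \left(-4 + M\right)^{2} + \frac{59 M}{6}\right)} = \frac{1}{M + \left(\frac{40}{3} + \left(-4 + M\right)^{2} - \frac{59 M}{6}\right)} = \frac{1}{\frac{40}{3} + \left(-4 + M\right)^{2} - \frac{53 M}{6}}$)
$-23592 - C{\left(v{\left(m{\left(-3 \right)} \right)} \right)} = -23592 - \frac{6}{176 - 1212 + 6 \cdot 12^{2}} = -23592 - \frac{6}{176 - 1212 + 6 \cdot 144} = -23592 - \frac{6}{176 - 1212 + 864} = -23592 - \frac{6}{-172} = -23592 - 6 \left(- \frac{1}{172}\right) = -23592 - - \frac{3}{86} = -23592 + \frac{3}{86} = - \frac{2028909}{86}$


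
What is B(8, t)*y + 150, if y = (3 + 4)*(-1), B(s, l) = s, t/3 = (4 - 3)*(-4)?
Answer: 94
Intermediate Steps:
t = -12 (t = 3*((4 - 3)*(-4)) = 3*(1*(-4)) = 3*(-4) = -12)
y = -7 (y = 7*(-1) = -7)
B(8, t)*y + 150 = 8*(-7) + 150 = -56 + 150 = 94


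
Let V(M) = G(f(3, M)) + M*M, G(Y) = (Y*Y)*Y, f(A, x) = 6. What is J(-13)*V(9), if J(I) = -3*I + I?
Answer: 7722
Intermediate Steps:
J(I) = -2*I
G(Y) = Y**3 (G(Y) = Y**2*Y = Y**3)
V(M) = 216 + M**2 (V(M) = 6**3 + M*M = 216 + M**2)
J(-13)*V(9) = (-2*(-13))*(216 + 9**2) = 26*(216 + 81) = 26*297 = 7722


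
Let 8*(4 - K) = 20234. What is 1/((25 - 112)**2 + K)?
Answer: 4/20175 ≈ 0.00019827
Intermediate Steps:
K = -10101/4 (K = 4 - 1/8*20234 = 4 - 10117/4 = -10101/4 ≈ -2525.3)
1/((25 - 112)**2 + K) = 1/((25 - 112)**2 - 10101/4) = 1/((-87)**2 - 10101/4) = 1/(7569 - 10101/4) = 1/(20175/4) = 4/20175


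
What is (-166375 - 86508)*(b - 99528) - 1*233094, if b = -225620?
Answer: 82224168590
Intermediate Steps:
(-166375 - 86508)*(b - 99528) - 1*233094 = (-166375 - 86508)*(-225620 - 99528) - 1*233094 = -252883*(-325148) - 233094 = 82224401684 - 233094 = 82224168590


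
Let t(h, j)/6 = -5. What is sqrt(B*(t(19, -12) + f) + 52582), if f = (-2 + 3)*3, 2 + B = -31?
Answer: sqrt(53473) ≈ 231.24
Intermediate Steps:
t(h, j) = -30 (t(h, j) = 6*(-5) = -30)
B = -33 (B = -2 - 31 = -33)
f = 3 (f = 1*3 = 3)
sqrt(B*(t(19, -12) + f) + 52582) = sqrt(-33*(-30 + 3) + 52582) = sqrt(-33*(-27) + 52582) = sqrt(891 + 52582) = sqrt(53473)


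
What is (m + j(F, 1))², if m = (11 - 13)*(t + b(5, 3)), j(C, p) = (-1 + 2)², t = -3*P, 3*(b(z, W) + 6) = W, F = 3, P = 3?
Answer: 841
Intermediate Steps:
b(z, W) = -6 + W/3
t = -9 (t = -3*3 = -9)
j(C, p) = 1 (j(C, p) = 1² = 1)
m = 28 (m = (11 - 13)*(-9 + (-6 + (⅓)*3)) = -2*(-9 + (-6 + 1)) = -2*(-9 - 5) = -2*(-14) = 28)
(m + j(F, 1))² = (28 + 1)² = 29² = 841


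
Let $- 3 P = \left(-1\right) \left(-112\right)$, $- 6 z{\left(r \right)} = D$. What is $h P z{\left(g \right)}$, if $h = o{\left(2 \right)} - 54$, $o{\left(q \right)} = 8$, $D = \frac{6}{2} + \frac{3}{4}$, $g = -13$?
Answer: $- \frac{3220}{3} \approx -1073.3$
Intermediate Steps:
$D = \frac{15}{4}$ ($D = 6 \cdot \frac{1}{2} + 3 \cdot \frac{1}{4} = 3 + \frac{3}{4} = \frac{15}{4} \approx 3.75$)
$z{\left(r \right)} = - \frac{5}{8}$ ($z{\left(r \right)} = \left(- \frac{1}{6}\right) \frac{15}{4} = - \frac{5}{8}$)
$P = - \frac{112}{3}$ ($P = - \frac{\left(-1\right) \left(-112\right)}{3} = \left(- \frac{1}{3}\right) 112 = - \frac{112}{3} \approx -37.333$)
$h = -46$ ($h = 8 - 54 = -46$)
$h P z{\left(g \right)} = \left(-46\right) \left(- \frac{112}{3}\right) \left(- \frac{5}{8}\right) = \frac{5152}{3} \left(- \frac{5}{8}\right) = - \frac{3220}{3}$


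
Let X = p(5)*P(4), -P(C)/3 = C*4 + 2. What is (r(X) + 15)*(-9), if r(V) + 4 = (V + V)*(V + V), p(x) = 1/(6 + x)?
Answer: -116955/121 ≈ -966.57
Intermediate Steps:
P(C) = -6 - 12*C (P(C) = -3*(C*4 + 2) = -3*(4*C + 2) = -3*(2 + 4*C) = -6 - 12*C)
X = -54/11 (X = (-6 - 12*4)/(6 + 5) = (-6 - 48)/11 = (1/11)*(-54) = -54/11 ≈ -4.9091)
r(V) = -4 + 4*V² (r(V) = -4 + (V + V)*(V + V) = -4 + (2*V)*(2*V) = -4 + 4*V²)
(r(X) + 15)*(-9) = ((-4 + 4*(-54/11)²) + 15)*(-9) = ((-4 + 4*(2916/121)) + 15)*(-9) = ((-4 + 11664/121) + 15)*(-9) = (11180/121 + 15)*(-9) = (12995/121)*(-9) = -116955/121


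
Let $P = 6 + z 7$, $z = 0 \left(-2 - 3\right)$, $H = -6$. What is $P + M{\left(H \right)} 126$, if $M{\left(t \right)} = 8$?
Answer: $1014$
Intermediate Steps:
$z = 0$ ($z = 0 \left(-5\right) = 0$)
$P = 6$ ($P = 6 + 0 \cdot 7 = 6 + 0 = 6$)
$P + M{\left(H \right)} 126 = 6 + 8 \cdot 126 = 6 + 1008 = 1014$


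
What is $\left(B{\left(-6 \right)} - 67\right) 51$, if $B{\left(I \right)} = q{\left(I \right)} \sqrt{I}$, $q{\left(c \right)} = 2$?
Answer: $-3417 + 102 i \sqrt{6} \approx -3417.0 + 249.85 i$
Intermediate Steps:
$B{\left(I \right)} = 2 \sqrt{I}$
$\left(B{\left(-6 \right)} - 67\right) 51 = \left(2 \sqrt{-6} - 67\right) 51 = \left(2 i \sqrt{6} - 67\right) 51 = \left(-67 + 2 i \sqrt{6}\right) 51 = -3417 + 102 i \sqrt{6}$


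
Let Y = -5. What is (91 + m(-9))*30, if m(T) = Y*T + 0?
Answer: 4080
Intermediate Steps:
m(T) = -5*T (m(T) = -5*T + 0 = -5*T)
(91 + m(-9))*30 = (91 - 5*(-9))*30 = (91 + 45)*30 = 136*30 = 4080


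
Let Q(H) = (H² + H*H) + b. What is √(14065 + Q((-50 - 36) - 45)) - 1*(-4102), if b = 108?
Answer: 4102 + √48495 ≈ 4322.2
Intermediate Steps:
Q(H) = 108 + 2*H² (Q(H) = (H² + H*H) + 108 = (H² + H²) + 108 = 2*H² + 108 = 108 + 2*H²)
√(14065 + Q((-50 - 36) - 45)) - 1*(-4102) = √(14065 + (108 + 2*((-50 - 36) - 45)²)) - 1*(-4102) = √(14065 + (108 + 2*(-86 - 45)²)) + 4102 = √(14065 + (108 + 2*(-131)²)) + 4102 = √(14065 + (108 + 2*17161)) + 4102 = √(14065 + (108 + 34322)) + 4102 = √(14065 + 34430) + 4102 = √48495 + 4102 = 4102 + √48495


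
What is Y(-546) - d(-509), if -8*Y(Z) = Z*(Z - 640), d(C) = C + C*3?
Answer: -157817/2 ≈ -78909.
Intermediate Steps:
d(C) = 4*C (d(C) = C + 3*C = 4*C)
Y(Z) = -Z*(-640 + Z)/8 (Y(Z) = -Z*(Z - 640)/8 = -Z*(-640 + Z)/8)
Y(-546) - d(-509) = (⅛)*(-546)*(640 - 1*(-546)) - 4*(-509) = (⅛)*(-546)*(640 + 546) - 1*(-2036) = (⅛)*(-546)*1186 + 2036 = -161889/2 + 2036 = -157817/2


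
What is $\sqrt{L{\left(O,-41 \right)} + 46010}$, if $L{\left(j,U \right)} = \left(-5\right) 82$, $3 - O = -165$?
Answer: $20 \sqrt{114} \approx 213.54$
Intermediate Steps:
$O = 168$ ($O = 3 - -165 = 3 + 165 = 168$)
$L{\left(j,U \right)} = -410$
$\sqrt{L{\left(O,-41 \right)} + 46010} = \sqrt{-410 + 46010} = \sqrt{45600} = 20 \sqrt{114}$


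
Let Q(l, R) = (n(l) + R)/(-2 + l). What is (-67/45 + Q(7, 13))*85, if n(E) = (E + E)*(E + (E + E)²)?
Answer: 435676/9 ≈ 48408.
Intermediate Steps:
n(E) = 2*E*(E + 4*E²) (n(E) = (2*E)*(E + (2*E)²) = (2*E)*(E + 4*E²) = 2*E*(E + 4*E²))
Q(l, R) = (R + l²*(2 + 8*l))/(-2 + l) (Q(l, R) = (l²*(2 + 8*l) + R)/(-2 + l) = (R + l²*(2 + 8*l))/(-2 + l))
(-67/45 + Q(7, 13))*85 = (-67/45 + (13 + 7²*(2 + 8*7))/(-2 + 7))*85 = (-67*1/45 + (13 + 49*(2 + 56))/5)*85 = (-67/45 + (13 + 49*58)/5)*85 = (-67/45 + (13 + 2842)/5)*85 = (-67/45 + (⅕)*2855)*85 = (-67/45 + 571)*85 = (25628/45)*85 = 435676/9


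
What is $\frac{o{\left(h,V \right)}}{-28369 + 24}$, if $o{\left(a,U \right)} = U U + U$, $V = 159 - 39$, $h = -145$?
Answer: $- \frac{2904}{5669} \approx -0.51226$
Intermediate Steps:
$V = 120$ ($V = 159 - 39 = 120$)
$o{\left(a,U \right)} = U + U^{2}$ ($o{\left(a,U \right)} = U^{2} + U = U + U^{2}$)
$\frac{o{\left(h,V \right)}}{-28369 + 24} = \frac{120 \left(1 + 120\right)}{-28369 + 24} = \frac{120 \cdot 121}{-28345} = 14520 \left(- \frac{1}{28345}\right) = - \frac{2904}{5669}$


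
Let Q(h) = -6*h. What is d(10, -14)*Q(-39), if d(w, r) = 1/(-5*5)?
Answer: -234/25 ≈ -9.3600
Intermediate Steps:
d(w, r) = -1/25 (d(w, r) = 1/(-25) = -1/25)
d(10, -14)*Q(-39) = -(-6)*(-39)/25 = -1/25*234 = -234/25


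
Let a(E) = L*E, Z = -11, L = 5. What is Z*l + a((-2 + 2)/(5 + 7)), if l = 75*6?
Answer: -4950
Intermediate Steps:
l = 450
a(E) = 5*E
Z*l + a((-2 + 2)/(5 + 7)) = -11*450 + 5*((-2 + 2)/(5 + 7)) = -4950 + 5*(0/12) = -4950 + 5*(0*(1/12)) = -4950 + 5*0 = -4950 + 0 = -4950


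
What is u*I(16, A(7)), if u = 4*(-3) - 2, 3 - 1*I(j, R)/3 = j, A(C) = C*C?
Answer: 546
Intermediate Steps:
A(C) = C²
I(j, R) = 9 - 3*j
u = -14 (u = -12 - 2 = -14)
u*I(16, A(7)) = -14*(9 - 3*16) = -14*(9 - 48) = -14*(-39) = 546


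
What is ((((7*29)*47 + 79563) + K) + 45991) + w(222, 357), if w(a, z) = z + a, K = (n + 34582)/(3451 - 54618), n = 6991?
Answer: 6941989985/51167 ≈ 1.3567e+5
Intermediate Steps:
K = -41573/51167 (K = (6991 + 34582)/(3451 - 54618) = 41573/(-51167) = 41573*(-1/51167) = -41573/51167 ≈ -0.81250)
w(a, z) = a + z
((((7*29)*47 + 79563) + K) + 45991) + w(222, 357) = ((((7*29)*47 + 79563) - 41573/51167) + 45991) + (222 + 357) = (((203*47 + 79563) - 41573/51167) + 45991) + 579 = (((9541 + 79563) - 41573/51167) + 45991) + 579 = ((89104 - 41573/51167) + 45991) + 579 = (4559142795/51167 + 45991) + 579 = 6912364292/51167 + 579 = 6941989985/51167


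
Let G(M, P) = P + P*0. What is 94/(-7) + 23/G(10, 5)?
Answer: -309/35 ≈ -8.8286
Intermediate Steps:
G(M, P) = P (G(M, P) = P + 0 = P)
94/(-7) + 23/G(10, 5) = 94/(-7) + 23/5 = 94*(-⅐) + 23*(⅕) = -94/7 + 23/5 = -309/35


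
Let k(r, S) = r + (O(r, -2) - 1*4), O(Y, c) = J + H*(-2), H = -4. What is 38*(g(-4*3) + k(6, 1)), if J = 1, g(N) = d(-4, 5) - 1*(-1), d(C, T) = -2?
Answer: 380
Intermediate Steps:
g(N) = -1 (g(N) = -2 - 1*(-1) = -2 + 1 = -1)
O(Y, c) = 9 (O(Y, c) = 1 - 4*(-2) = 1 + 8 = 9)
k(r, S) = 5 + r (k(r, S) = r + (9 - 1*4) = r + (9 - 4) = r + 5 = 5 + r)
38*(g(-4*3) + k(6, 1)) = 38*(-1 + (5 + 6)) = 38*(-1 + 11) = 38*10 = 380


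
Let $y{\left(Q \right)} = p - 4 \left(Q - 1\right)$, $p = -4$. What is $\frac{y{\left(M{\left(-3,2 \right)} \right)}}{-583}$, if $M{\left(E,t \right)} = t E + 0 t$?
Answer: $- \frac{24}{583} \approx -0.041166$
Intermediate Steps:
$M{\left(E,t \right)} = E t$ ($M{\left(E,t \right)} = E t + 0 = E t$)
$y{\left(Q \right)} = - 4 Q$ ($y{\left(Q \right)} = -4 - 4 \left(Q - 1\right) = -4 - 4 \left(-1 + Q\right) = -4 - \left(-4 + 4 Q\right) = - 4 Q$)
$\frac{y{\left(M{\left(-3,2 \right)} \right)}}{-583} = \frac{\left(-4\right) \left(\left(-3\right) 2\right)}{-583} = \left(-4\right) \left(-6\right) \left(- \frac{1}{583}\right) = 24 \left(- \frac{1}{583}\right) = - \frac{24}{583}$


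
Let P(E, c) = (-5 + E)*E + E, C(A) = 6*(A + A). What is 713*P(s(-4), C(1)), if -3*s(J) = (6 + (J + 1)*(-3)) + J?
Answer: 180389/9 ≈ 20043.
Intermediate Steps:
C(A) = 12*A (C(A) = 6*(2*A) = 12*A)
s(J) = -1 + 2*J/3 (s(J) = -((6 + (J + 1)*(-3)) + J)/3 = -((6 + (1 + J)*(-3)) + J)/3 = -((6 + (-3 - 3*J)) + J)/3 = -((3 - 3*J) + J)/3 = -(3 - 2*J)/3 = -1 + 2*J/3)
P(E, c) = E + E*(-5 + E) (P(E, c) = E*(-5 + E) + E = E + E*(-5 + E))
713*P(s(-4), C(1)) = 713*((-1 + (⅔)*(-4))*(-4 + (-1 + (⅔)*(-4)))) = 713*((-1 - 8/3)*(-4 + (-1 - 8/3))) = 713*(-11*(-4 - 11/3)/3) = 713*(-11/3*(-23/3)) = 713*(253/9) = 180389/9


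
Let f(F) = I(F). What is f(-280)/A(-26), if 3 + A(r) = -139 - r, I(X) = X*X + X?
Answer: -19530/29 ≈ -673.45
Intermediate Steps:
I(X) = X + X² (I(X) = X² + X = X + X²)
f(F) = F*(1 + F)
A(r) = -142 - r (A(r) = -3 + (-139 - r) = -142 - r)
f(-280)/A(-26) = (-280*(1 - 280))/(-142 - 1*(-26)) = (-280*(-279))/(-142 + 26) = 78120/(-116) = 78120*(-1/116) = -19530/29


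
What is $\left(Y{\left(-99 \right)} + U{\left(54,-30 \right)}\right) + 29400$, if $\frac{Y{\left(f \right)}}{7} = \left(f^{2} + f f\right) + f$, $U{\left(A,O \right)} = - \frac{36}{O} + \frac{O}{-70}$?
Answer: $\frac{5807292}{35} \approx 1.6592 \cdot 10^{5}$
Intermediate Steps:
$U{\left(A,O \right)} = - \frac{36}{O} - \frac{O}{70}$ ($U{\left(A,O \right)} = - \frac{36}{O} + O \left(- \frac{1}{70}\right) = - \frac{36}{O} - \frac{O}{70}$)
$Y{\left(f \right)} = 7 f + 14 f^{2}$ ($Y{\left(f \right)} = 7 \left(\left(f^{2} + f f\right) + f\right) = 7 \left(\left(f^{2} + f^{2}\right) + f\right) = 7 \left(2 f^{2} + f\right) = 7 \left(f + 2 f^{2}\right) = 7 f + 14 f^{2}$)
$\left(Y{\left(-99 \right)} + U{\left(54,-30 \right)}\right) + 29400 = \left(7 \left(-99\right) \left(1 + 2 \left(-99\right)\right) - \left(- \frac{3}{7} + \frac{36}{-30}\right)\right) + 29400 = \left(7 \left(-99\right) \left(1 - 198\right) + \left(\left(-36\right) \left(- \frac{1}{30}\right) + \frac{3}{7}\right)\right) + 29400 = \left(7 \left(-99\right) \left(-197\right) + \left(\frac{6}{5} + \frac{3}{7}\right)\right) + 29400 = \left(136521 + \frac{57}{35}\right) + 29400 = \frac{4778292}{35} + 29400 = \frac{5807292}{35}$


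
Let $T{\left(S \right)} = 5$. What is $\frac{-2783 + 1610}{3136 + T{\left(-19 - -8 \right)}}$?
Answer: $- \frac{391}{1047} \approx -0.37345$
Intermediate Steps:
$\frac{-2783 + 1610}{3136 + T{\left(-19 - -8 \right)}} = \frac{-2783 + 1610}{3136 + 5} = - \frac{1173}{3141} = \left(-1173\right) \frac{1}{3141} = - \frac{391}{1047}$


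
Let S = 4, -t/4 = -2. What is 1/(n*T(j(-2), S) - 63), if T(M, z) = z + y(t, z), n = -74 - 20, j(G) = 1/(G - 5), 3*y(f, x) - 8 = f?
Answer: -3/2821 ≈ -0.0010635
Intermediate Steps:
t = 8 (t = -4*(-2) = 8)
y(f, x) = 8/3 + f/3
j(G) = 1/(-5 + G)
n = -94
T(M, z) = 16/3 + z (T(M, z) = z + (8/3 + (⅓)*8) = z + (8/3 + 8/3) = z + 16/3 = 16/3 + z)
1/(n*T(j(-2), S) - 63) = 1/(-94*(16/3 + 4) - 63) = 1/(-94*28/3 - 63) = 1/(-2632/3 - 63) = 1/(-2821/3) = -3/2821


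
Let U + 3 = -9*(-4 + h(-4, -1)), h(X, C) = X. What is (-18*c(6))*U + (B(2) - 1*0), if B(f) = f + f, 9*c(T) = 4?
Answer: -548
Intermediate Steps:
c(T) = 4/9 (c(T) = (⅑)*4 = 4/9)
B(f) = 2*f
U = 69 (U = -3 - 9*(-4 - 4) = -3 - 9*(-8) = -3 + 72 = 69)
(-18*c(6))*U + (B(2) - 1*0) = -18*4/9*69 + (2*2 - 1*0) = -8*69 + (4 + 0) = -552 + 4 = -548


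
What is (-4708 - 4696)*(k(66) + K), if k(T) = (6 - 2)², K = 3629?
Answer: -34277580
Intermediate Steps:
k(T) = 16 (k(T) = 4² = 16)
(-4708 - 4696)*(k(66) + K) = (-4708 - 4696)*(16 + 3629) = -9404*3645 = -34277580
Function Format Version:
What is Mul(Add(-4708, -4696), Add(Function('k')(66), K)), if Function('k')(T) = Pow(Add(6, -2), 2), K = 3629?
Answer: -34277580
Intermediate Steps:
Function('k')(T) = 16 (Function('k')(T) = Pow(4, 2) = 16)
Mul(Add(-4708, -4696), Add(Function('k')(66), K)) = Mul(Add(-4708, -4696), Add(16, 3629)) = Mul(-9404, 3645) = -34277580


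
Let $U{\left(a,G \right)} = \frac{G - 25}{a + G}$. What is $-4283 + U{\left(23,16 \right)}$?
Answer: $- \frac{55682}{13} \approx -4283.2$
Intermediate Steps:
$U{\left(a,G \right)} = \frac{-25 + G}{G + a}$
$-4283 + U{\left(23,16 \right)} = -4283 + \frac{-25 + 16}{16 + 23} = -4283 + \frac{1}{39} \left(-9\right) = -4283 - \frac{3}{13} = - \frac{55682}{13}$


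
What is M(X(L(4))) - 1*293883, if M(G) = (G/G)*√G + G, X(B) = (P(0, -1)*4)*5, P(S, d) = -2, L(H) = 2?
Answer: -293923 + 2*I*√10 ≈ -2.9392e+5 + 6.3246*I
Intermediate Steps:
X(B) = -40 (X(B) = -2*4*5 = -8*5 = -40)
M(G) = G + √G (M(G) = 1*√G + G = √G + G = G + √G)
M(X(L(4))) - 1*293883 = (-40 + √(-40)) - 1*293883 = (-40 + 2*I*√10) - 293883 = -293923 + 2*I*√10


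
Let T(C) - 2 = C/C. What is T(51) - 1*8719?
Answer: -8716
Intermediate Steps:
T(C) = 3 (T(C) = 2 + C/C = 2 + 1 = 3)
T(51) - 1*8719 = 3 - 1*8719 = 3 - 8719 = -8716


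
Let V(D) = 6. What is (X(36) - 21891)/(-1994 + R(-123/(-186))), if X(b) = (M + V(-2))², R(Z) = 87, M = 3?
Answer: 21810/1907 ≈ 11.437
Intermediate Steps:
X(b) = 81 (X(b) = (3 + 6)² = 9² = 81)
(X(36) - 21891)/(-1994 + R(-123/(-186))) = (81 - 21891)/(-1994 + 87) = -21810/(-1907) = -21810*(-1/1907) = 21810/1907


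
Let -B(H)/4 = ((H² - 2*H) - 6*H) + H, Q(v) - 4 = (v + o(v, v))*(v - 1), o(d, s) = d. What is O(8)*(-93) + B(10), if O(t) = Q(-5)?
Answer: -6072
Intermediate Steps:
Q(v) = 4 + 2*v*(-1 + v) (Q(v) = 4 + (v + v)*(v - 1) = 4 + (2*v)*(-1 + v) = 4 + 2*v*(-1 + v))
O(t) = 64 (O(t) = 4 - 2*(-5) + 2*(-5)² = 4 + 10 + 2*25 = 4 + 10 + 50 = 64)
B(H) = -4*H² + 28*H (B(H) = -4*(((H² - 2*H) - 6*H) + H) = -4*((H² - 8*H) + H) = -4*(H² - 7*H) = -4*H² + 28*H)
O(8)*(-93) + B(10) = 64*(-93) + 4*10*(7 - 1*10) = -5952 + 4*10*(7 - 10) = -5952 + 4*10*(-3) = -5952 - 120 = -6072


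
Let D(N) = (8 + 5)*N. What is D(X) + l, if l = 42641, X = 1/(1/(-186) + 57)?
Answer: 452039659/10601 ≈ 42641.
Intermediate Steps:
X = 186/10601 (X = 1/(-1/186 + 57) = 1/(10601/186) = 186/10601 ≈ 0.017546)
D(N) = 13*N
D(X) + l = 13*(186/10601) + 42641 = 2418/10601 + 42641 = 452039659/10601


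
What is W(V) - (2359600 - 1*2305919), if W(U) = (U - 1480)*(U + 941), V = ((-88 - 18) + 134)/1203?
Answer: -2093204811341/1447209 ≈ -1.4464e+6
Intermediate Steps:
V = 28/1203 (V = (-106 + 134)*(1/1203) = 28*(1/1203) = 28/1203 ≈ 0.023275)
W(U) = (-1480 + U)*(941 + U)
W(V) - (2359600 - 1*2305919) = (-1392680 + (28/1203)² - 539*28/1203) - (2359600 - 1*2305919) = (-1392680 + 784/1447209 - 15092/1203) - (2359600 - 2305919) = -2015517185012/1447209 - 1*53681 = -2015517185012/1447209 - 53681 = -2093204811341/1447209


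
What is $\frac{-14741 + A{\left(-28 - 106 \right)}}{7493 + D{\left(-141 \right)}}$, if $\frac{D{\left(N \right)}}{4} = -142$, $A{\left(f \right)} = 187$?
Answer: $- \frac{14554}{6925} \approx -2.1017$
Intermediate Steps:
$D{\left(N \right)} = -568$ ($D{\left(N \right)} = 4 \left(-142\right) = -568$)
$\frac{-14741 + A{\left(-28 - 106 \right)}}{7493 + D{\left(-141 \right)}} = \frac{-14741 + 187}{7493 - 568} = - \frac{14554}{6925}$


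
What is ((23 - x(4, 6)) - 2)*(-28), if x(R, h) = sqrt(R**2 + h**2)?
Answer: -588 + 56*sqrt(13) ≈ -386.09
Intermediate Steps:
((23 - x(4, 6)) - 2)*(-28) = ((23 - sqrt(4**2 + 6**2)) - 2)*(-28) = ((23 - sqrt(16 + 36)) - 2)*(-28) = ((23 - sqrt(52)) - 2)*(-28) = ((23 - 2*sqrt(13)) - 2)*(-28) = (21 - 2*sqrt(13))*(-28) = -588 + 56*sqrt(13)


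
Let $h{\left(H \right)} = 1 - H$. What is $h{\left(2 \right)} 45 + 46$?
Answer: $1$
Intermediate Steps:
$h{\left(2 \right)} 45 + 46 = \left(1 - 2\right) 45 + 46 = \left(-1\right) 45 + 46 = -45 + 46 = 1$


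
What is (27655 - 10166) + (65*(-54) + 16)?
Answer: 13995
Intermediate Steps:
(27655 - 10166) + (65*(-54) + 16) = 17489 + (-3510 + 16) = 17489 - 3494 = 13995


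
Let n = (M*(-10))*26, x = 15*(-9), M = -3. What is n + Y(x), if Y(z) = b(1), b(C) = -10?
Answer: 770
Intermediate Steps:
x = -135
Y(z) = -10
n = 780 (n = -3*(-10)*26 = 30*26 = 780)
n + Y(x) = 780 - 10 = 770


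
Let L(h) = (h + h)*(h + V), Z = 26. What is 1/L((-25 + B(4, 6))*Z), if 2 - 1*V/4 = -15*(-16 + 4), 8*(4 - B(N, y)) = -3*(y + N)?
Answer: 2/2081937 ≈ 9.6064e-7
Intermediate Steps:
B(N, y) = 4 + 3*N/8 + 3*y/8 (B(N, y) = 4 - (-3)*(y + N)/8 = 4 - (-3)*(N + y)/8 = 4 - (-3*N - 3*y)/8 = 4 + (3*N/8 + 3*y/8) = 4 + 3*N/8 + 3*y/8)
V = -712 (V = 8 - (-60)*(-16 + 4) = 8 - (-60)*(-12) = 8 - 4*180 = 8 - 720 = -712)
L(h) = 2*h*(-712 + h) (L(h) = (h + h)*(h - 712) = (2*h)*(-712 + h) = 2*h*(-712 + h))
1/L((-25 + B(4, 6))*Z) = 1/(2*((-25 + (4 + (3/8)*4 + (3/8)*6))*26)*(-712 + (-25 + (4 + (3/8)*4 + (3/8)*6))*26)) = 1/(2*((-25 + (4 + 3/2 + 9/4))*26)*(-712 + (-25 + (4 + 3/2 + 9/4))*26)) = 1/(2*((-25 + 31/4)*26)*(-712 + (-25 + 31/4)*26)) = 1/(2*(-69/4*26)*(-712 - 69/4*26)) = 1/(2*(-897/2)*(-712 - 897/2)) = 1/(2*(-897/2)*(-2321/2)) = 1/(2081937/2) = 2/2081937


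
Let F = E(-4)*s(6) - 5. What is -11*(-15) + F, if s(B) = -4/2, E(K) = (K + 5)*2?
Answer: 156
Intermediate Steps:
E(K) = 10 + 2*K (E(K) = (5 + K)*2 = 10 + 2*K)
s(B) = -2 (s(B) = -4*1/2 = -2)
F = -9 (F = (10 + 2*(-4))*(-2) - 5 = (10 - 8)*(-2) - 5 = 2*(-2) - 5 = -4 - 5 = -9)
-11*(-15) + F = -11*(-15) - 9 = 165 - 9 = 156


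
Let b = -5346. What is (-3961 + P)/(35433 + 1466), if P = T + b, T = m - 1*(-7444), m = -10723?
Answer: -12586/36899 ≈ -0.34109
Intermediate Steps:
T = -3279 (T = -10723 - 1*(-7444) = -10723 + 7444 = -3279)
P = -8625 (P = -3279 - 5346 = -8625)
(-3961 + P)/(35433 + 1466) = (-3961 - 8625)/(35433 + 1466) = -12586/36899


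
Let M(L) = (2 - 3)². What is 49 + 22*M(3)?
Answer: 71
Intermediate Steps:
M(L) = 1 (M(L) = (-1)² = 1)
49 + 22*M(3) = 49 + 22*1 = 49 + 22 = 71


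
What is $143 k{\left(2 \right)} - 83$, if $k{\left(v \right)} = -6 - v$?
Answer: $-1227$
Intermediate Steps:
$143 k{\left(2 \right)} - 83 = 143 \left(-6 - 2\right) - 83 = 143 \left(-8\right) - 83 = -1144 - 83 = -1227$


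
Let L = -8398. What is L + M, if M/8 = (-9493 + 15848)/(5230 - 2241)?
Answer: -25050782/2989 ≈ -8381.0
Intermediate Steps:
M = 50840/2989 (M = 8*((-9493 + 15848)/(5230 - 2241)) = 8*(6355/2989) = 50840/2989 ≈ 17.009)
L + M = -8398 + 50840/2989 = -25050782/2989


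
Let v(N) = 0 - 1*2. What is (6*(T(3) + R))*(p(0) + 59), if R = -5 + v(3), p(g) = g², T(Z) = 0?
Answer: -2478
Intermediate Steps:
v(N) = -2 (v(N) = 0 - 2 = -2)
R = -7 (R = -5 - 2 = -7)
(6*(T(3) + R))*(p(0) + 59) = (6*(0 - 7))*(0² + 59) = (6*(-7))*(0 + 59) = -42*59 = -2478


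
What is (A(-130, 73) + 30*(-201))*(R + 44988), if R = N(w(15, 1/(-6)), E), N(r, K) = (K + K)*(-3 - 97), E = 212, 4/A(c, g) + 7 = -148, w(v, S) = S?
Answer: -2418884552/155 ≈ -1.5606e+7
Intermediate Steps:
A(c, g) = -4/155 (A(c, g) = 4/(-7 - 148) = 4/(-155) = 4*(-1/155) = -4/155)
N(r, K) = -200*K (N(r, K) = (2*K)*(-100) = -200*K)
R = -42400 (R = -200*212 = -42400)
(A(-130, 73) + 30*(-201))*(R + 44988) = (-4/155 + 30*(-201))*(-42400 + 44988) = (-4/155 - 6030)*2588 = -934654/155*2588 = -2418884552/155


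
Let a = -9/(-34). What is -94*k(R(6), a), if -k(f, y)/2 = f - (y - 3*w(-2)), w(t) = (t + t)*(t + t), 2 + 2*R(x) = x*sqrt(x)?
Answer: 149366/17 + 564*sqrt(6) ≈ 10168.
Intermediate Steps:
R(x) = -1 + x**(3/2)/2 (R(x) = -1 + (x*sqrt(x))/2 = -1 + x**(3/2)/2)
w(t) = 4*t**2 (w(t) = (2*t)*(2*t) = 4*t**2)
a = 9/34 (a = -9*(-1/34) = 9/34 ≈ 0.26471)
k(f, y) = -96 - 2*f + 2*y (k(f, y) = -2*(f - (y - 12*(-2)**2)) = -2*(f - (y - 12*4)) = -2*(f - (y - 3*16)) = -2*(f - (y - 48)) = -2*(f - (-48 + y)) = -2*(f + (48 - y)) = -2*(48 + f - y) = -96 - 2*f + 2*y)
-94*k(R(6), a) = -94*(-96 - 2*(-1 + 6**(3/2)/2) + 2*(9/34)) = -94*(-96 - 2*(-1 + (6*sqrt(6))/2) + 9/17) = -94*(-96 - 2*(-1 + 3*sqrt(6)) + 9/17) = -94*(-96 + (2 - 6*sqrt(6)) + 9/17) = -94*(-1589/17 - 6*sqrt(6)) = 149366/17 + 564*sqrt(6)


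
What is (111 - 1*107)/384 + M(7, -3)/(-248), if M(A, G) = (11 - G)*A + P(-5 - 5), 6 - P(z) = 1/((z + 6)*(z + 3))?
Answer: -2129/5208 ≈ -0.40879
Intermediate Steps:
P(z) = 6 - 1/((3 + z)*(6 + z)) (P(z) = 6 - 1/((z + 6)*(z + 3)) = 6 - 1/((6 + z)*(3 + z)) = 6 - 1/((3 + z)*(6 + z)))
M(A, G) = 167/28 + A*(11 - G) (M(A, G) = (11 - G)*A + (107 + 6*(-5 - 5)² + 54*(-5 - 5))/(18 + (-5 - 5)² + 9*(-5 - 5)) = A*(11 - G) + (107 + 6*(-10)² + 54*(-10))/(18 + (-10)² + 9*(-10)) = A*(11 - G) + (107 + 6*100 - 540)/(18 + 100 - 90) = A*(11 - G) + (107 + 600 - 540)/28 = A*(11 - G) + (1/28)*167 = A*(11 - G) + 167/28 = 167/28 + A*(11 - G))
(111 - 1*107)/384 + M(7, -3)/(-248) = (111 - 1*107)/384 + (167/28 + 11*7 - 1*7*(-3))/(-248) = (111 - 107)*(1/384) + (167/28 + 77 + 21)*(-1/248) = 4*(1/384) + (2911/28)*(-1/248) = 1/96 - 2911/6944 = -2129/5208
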